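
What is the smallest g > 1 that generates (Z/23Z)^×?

5

φ(23) = 23 − 1 = 22 = 2 · 11.
g is a primitive root iff g^(22/q) ≢ 1 (mod 23) for each prime q ∈ {2, 11}.
g = 2: 2^11 ≡ 1 — hits 1, so not a primitive root.
g = 3: 3^11 ≡ 1 — hits 1, so not a primitive root.
g = 4: 4^11 ≡ 1 — hits 1, so not a primitive root.
g = 5: 5^11 ≡ 22; 5^2 ≡ 2 — none is 1, so 5 is a primitive root.
The smallest primitive root modulo 23 is 5.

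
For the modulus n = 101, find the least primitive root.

φ(101) = 101 − 1 = 100 = 2^2 · 5^2.
Test candidates g = 2, 3, … against the prime factors q ∈ {2, 5} of φ(101): g is a generator iff g^(100/q) ≢ 1 for every such q.
g = 2: 2^50 ≡ 100; 2^20 ≡ 95 — none is 1, so 2 is a primitive root.
The smallest primitive root modulo 101 is 2.

2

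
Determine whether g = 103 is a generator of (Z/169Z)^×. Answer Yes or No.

No

φ(169) = φ(13^2) = 13·(13−1) = 156 = 2^2 · 3 · 13.
103 is a primitive root mod 169 iff 103^(φ(169)/q) ≢ 1 for every prime q | φ(169), i.e. q ∈ {2, 3, 13}.
103^78 ≡ 1 (mod 169)  [q = 2: ≡ 1 ✗]
103^52 ≡ 1 (mod 169)  [q = 3: ≡ 1 ✗]
103^12 ≡ 105 (mod 169)  [q = 13: ≢ 1 ✓]
103^78 ≡ 1 shows ord(103) | 78, strictly less than φ(169); not a primitive root.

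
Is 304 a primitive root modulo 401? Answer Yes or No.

Yes

φ(401) = 401 − 1 = 400 = 2^4 · 5^2.
304 is a primitive root mod 401 iff 304^(φ(401)/q) ≢ 1 for every prime q | φ(401), i.e. q ∈ {2, 5}.
304^200 ≡ 400 (mod 401)  [q = 2: ≢ 1 ✓]
304^80 ≡ 372 (mod 401)  [q = 5: ≢ 1 ✓]
None equal 1, so ord_401(304) = 400: 304 is a primitive root.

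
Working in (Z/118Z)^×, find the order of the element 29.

Since 29 ∈ (Z/118Z)^×, its order divides φ(118) = φ(2)·φ(59) = 1·58 = 58 = 2 · 29.
Divisors of 58: 1, 2, 29, 58.
Test each divisor d:
29^1 ≡ 29
29^2 ≡ 15
29^29 ≡ 1
Therefore the multiplicative order of 29 modulo 118 is 29.

29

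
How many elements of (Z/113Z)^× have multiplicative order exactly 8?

4

φ(113) = 113 − 1 = 112 = 2^4 · 7.
In a cyclic group of order 112, there are φ(d) elements of order d for each divisor d of 112, and zero for non-divisors.
8 = 2^3 divides 112, and φ(8) = 4.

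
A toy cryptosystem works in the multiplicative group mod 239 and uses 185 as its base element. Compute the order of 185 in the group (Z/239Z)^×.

ord(185) | φ(239) = 239 − 1 = 238 = 2 · 7 · 17.
Divisors of 238: 1, 2, 7, 14, 17, 34, 119, 238.
Compute 185^d (mod 239) for the divisors d until we hit 1:
185^1 ≡ 185 (mod 239)
185^2 ≡ 48 (mod 239)
185^7 ≡ 164 (mod 239)
185^14 ≡ 128 (mod 239)
185^17 ≡ 195 (mod 239)
185^34 ≡ 24 (mod 239)
185^119 ≡ 238 (mod 239)
185^238 ≡ 1 (mod 239) ✓
So ord_239(185) = 238.

238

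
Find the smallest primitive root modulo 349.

2

φ(349) = 349 − 1 = 348 = 2^2 · 3 · 29.
g is a primitive root iff g^(348/q) ≢ 1 (mod 349) for each prime q ∈ {2, 3, 29}.
g = 2: 2^174 ≡ 348; 2^116 ≡ 226; 2^12 ≡ 257 — none is 1, so 2 is a primitive root.
Hence the least primitive root of 349 is 2.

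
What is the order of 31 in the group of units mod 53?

By Lagrange's theorem, ord_53(31) divides φ(53) = 53 − 1 = 52 = 2^2 · 13.
Divisors of 52: 1, 2, 4, 13, 26, 52.
Evaluate successive powers at the divisors of 52:
31^1 ≡ 31 (mod 53)
31^2 ≡ 7 (mod 53)
31^4 ≡ 49 (mod 53)
31^13 ≡ 30 (mod 53)
31^26 ≡ 52 (mod 53)
31^52 ≡ 1 (mod 53) ✓
Hence ord(31) = 52.

52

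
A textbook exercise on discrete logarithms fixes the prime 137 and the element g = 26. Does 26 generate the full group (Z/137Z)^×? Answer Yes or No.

φ(137) = 137 − 1 = 136 = 2^3 · 17.
26 is a primitive root mod 137 iff 26^(φ(137)/q) ≢ 1 for every prime q | φ(137), i.e. q ∈ {2, 17}.
26^68 ≡ 136 (mod 137)  [q = 2: ≢ 1 ✓]
26^8 ≡ 122 (mod 137)  [q = 17: ≢ 1 ✓]
None equal 1, so ord_137(26) = 136: 26 is a primitive root.

Yes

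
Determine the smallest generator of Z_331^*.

3

φ(331) = 331 − 1 = 330 = 2 · 3 · 5 · 11.
Test candidates g = 2, 3, … against the prime factors q ∈ {2, 3, 5, 11} of φ(331): g is a generator iff g^(330/q) ≢ 1 for every such q.
g = 2: 2^165 ≡ 330; 2^110 ≡ 299; 2^66 ≡ 64; 2^30 ≡ 1 — hits 1, so not a primitive root.
g = 3: 3^165 ≡ 330; 3^110 ≡ 299; 3^66 ≡ 64; 3^30 ≡ 270 — none is 1, so 3 is a primitive root.
So 3 is the smallest generator of (Z/331Z)^×.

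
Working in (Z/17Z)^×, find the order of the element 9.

8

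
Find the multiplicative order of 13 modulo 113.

56

By Lagrange's theorem, ord_113(13) divides φ(113) = 113 − 1 = 112 = 2^4 · 7.
Divisors of 112: 1, 2, 4, 7, 8, 14, 16, 28, 56, 112.
Compute 13^d (mod 113) for the divisors d until we hit 1:
13^1 ≡ 13 (mod 113)
13^2 ≡ 56 (mod 113)
13^4 ≡ 85 (mod 113)
13^7 ≡ 69 (mod 113)
13^8 ≡ 106 (mod 113)
13^14 ≡ 15 (mod 113)
13^16 ≡ 49 (mod 113)
13^28 ≡ 112 (mod 113)
13^56 ≡ 1 (mod 113) ✓
The smallest such exponent is 56, so the order of 13 is 56.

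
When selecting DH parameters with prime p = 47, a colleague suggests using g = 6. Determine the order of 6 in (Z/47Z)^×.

23

ord(6) | φ(47) = 47 − 1 = 46 = 2 · 23.
Divisors of 46: 1, 2, 23, 46.
Check 6^d mod 47 for each divisor in increasing order:
6^1 ≡ 6
6^2 ≡ 36
6^23 ≡ 1
Therefore the multiplicative order of 6 modulo 47 is 23.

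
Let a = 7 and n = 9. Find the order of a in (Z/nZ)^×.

The order of 7 must divide φ(9) = φ(3^2) = 3·(3−1) = 6 = 2 · 3.
Divisors of 6: 1, 2, 3, 6.
Evaluate successive powers at the divisors of 6:
7^1 ≡ 7 (mod 9)
7^2 ≡ 4 (mod 9)
7^3 ≡ 1 (mod 9) ✓
The smallest such exponent is 3, so the order of 7 is 3.

3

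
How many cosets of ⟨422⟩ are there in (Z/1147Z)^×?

6

Since 422 ∈ (Z/1147Z)^×, its order divides φ(1147) = φ(31·37) = (31−1)·(37−1) = 30·36 = 1080 = 2^3 · 3^3 · 5.
Divisors of 1080: 1, 2, 3, 4, 5, 6, 8, 9, 10, 12, 15, 18, 20, 24, 27, 30, 36, 40, 45, 54, 60, 72, 90, 108, 120, 135, 180, 216, 270, 360, 540, 1080.
Evaluate successive powers at the divisors of 1080:
422^1 ≡ 422
422^2 ≡ 299
422^3 ≡ 8
422^4 ≡ 1082
422^5 ≡ 98
422^6 ≡ 64
422^8 ≡ 784
422^9 ≡ 512
422^10 ≡ 428
422^12 ≡ 655
422^15 ≡ 652
422^18 ≡ 628
422^20 ≡ 811
422^24 ≡ 47
422^27 ≡ 376
422^30 ≡ 714
422^36 ≡ 963
422^40 ≡ 490
422^45 ≡ 993
422^54 ≡ 295
422^60 ≡ 528
422^72 ≡ 593
422^90 ≡ 776
422^108 ≡ 1000
422^120 ≡ 63
422^135 ≡ 931
422^180 ≡ 1
Thus |⟨422⟩| = ord(422) = 180.
[(Z/1147Z)^× : ⟨422⟩] = 1080/180 = 6.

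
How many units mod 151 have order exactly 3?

φ(151) = 151 − 1 = 150 = 2 · 3 · 5^2.
(Z/151Z)^× is cyclic (|G| = 150); a cyclic group of order m has exactly φ(d) elements of each order d | m, and none otherwise.
3 | 150, and φ(3) = 3 − 1 = 2.

2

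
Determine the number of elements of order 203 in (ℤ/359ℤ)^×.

0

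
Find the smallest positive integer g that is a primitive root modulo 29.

2

φ(29) = 29 − 1 = 28 = 2^2 · 7.
Test candidates g = 2, 3, … against the prime factors q ∈ {2, 7} of φ(29): g is a generator iff g^(28/q) ≢ 1 for every such q.
g = 2: 2^14 ≡ 28; 2^4 ≡ 16 — none is 1, so 2 is a primitive root.
Hence the least primitive root of 29 is 2.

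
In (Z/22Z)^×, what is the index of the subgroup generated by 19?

1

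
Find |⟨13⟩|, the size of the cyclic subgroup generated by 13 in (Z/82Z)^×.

40

ord(13) | φ(82) = φ(2)·φ(41) = 1·40 = 40 = 2^3 · 5.
Divisors of 40: 1, 2, 4, 5, 8, 10, 20, 40.
Evaluate successive powers at the divisors of 40:
13^1 ≡ 13
13^2 ≡ 5
13^4 ≡ 25
13^5 ≡ 79
13^8 ≡ 51
13^10 ≡ 9
13^20 ≡ 81
13^40 ≡ 1
Hence ord(13) = 40.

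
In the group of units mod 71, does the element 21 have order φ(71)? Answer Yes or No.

Yes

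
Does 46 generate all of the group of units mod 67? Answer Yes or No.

φ(67) = 67 − 1 = 66 = 2 · 3 · 11.
46 is a primitive root mod 67 iff 46^(φ(67)/q) ≢ 1 for every prime q | φ(67), i.e. q ∈ {2, 3, 11}.
46^33 ≡ 66 (mod 67)  [q = 2: ≢ 1 ✓]
46^22 ≡ 29 (mod 67)  [q = 3: ≢ 1 ✓]
46^6 ≡ 24 (mod 67)  [q = 11: ≢ 1 ✓]
All checks pass, so 46 has order 66 and is a primitive root modulo 67.

Yes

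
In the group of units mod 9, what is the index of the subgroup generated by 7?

2

Since 7 ∈ (Z/9Z)^×, its order divides φ(9) = φ(3^2) = 3·(3−1) = 6 = 2 · 3.
Divisors of 6: 1, 2, 3, 6.
Test each divisor d:
7^1 ≡ 7 (mod 9)
7^2 ≡ 4 (mod 9)
7^3 ≡ 1 (mod 9) ✓
Thus |⟨7⟩| = ord(7) = 3.
[(Z/9Z)^× : ⟨7⟩] = 6/3 = 2.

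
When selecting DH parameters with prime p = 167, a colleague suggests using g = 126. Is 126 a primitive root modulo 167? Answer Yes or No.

φ(167) = 167 − 1 = 166 = 2 · 83.
An element g generates (Z/167Z)^× iff g^(166/q) ≢ 1 (mod 167) for each prime q ∈ {2, 83}.
126^83 ≡ 1 (mod 167)  [q = 2: ≡ 1 ✗]
126^2 ≡ 11 (mod 167)  [q = 83: ≢ 1 ✓]
126^83 ≡ 1 shows ord(126) | 83, strictly less than φ(167); not a primitive root.

No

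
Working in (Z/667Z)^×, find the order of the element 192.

Since 192 ∈ (Z/667Z)^×, its order divides φ(667) = φ(23·29) = (23−1)·(29−1) = 22·28 = 616 = 2^3 · 7 · 11.
Divisors of 616: 1, 2, 4, 7, 8, 11, 14, 22, 28, 44, 56, 77, 88, 154, 308, 616.
Test each divisor d:
192^1 ≡ 192
192^2 ≡ 179
192^4 ≡ 25
192^7 ≡ 104
192^8 ≡ 625
192^11 ≡ 599
192^14 ≡ 144
192^22 ≡ 622
192^28 ≡ 59
192^44 ≡ 24
192^56 ≡ 146
192^77 ≡ 70
192^88 ≡ 576
192^154 ≡ 231
192^308 ≡ 1
So ord_667(192) = 308.

308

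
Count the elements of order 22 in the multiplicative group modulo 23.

10

φ(23) = 23 − 1 = 22 = 2 · 11.
(Z/23Z)^× is cyclic (|G| = 22); a cyclic group of order m has exactly φ(d) elements of each order d | m, and none otherwise.
22 = 2 · 11 divides 22, and φ(22) = 10.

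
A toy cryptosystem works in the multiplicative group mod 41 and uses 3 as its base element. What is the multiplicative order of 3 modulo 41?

8

Since 3 ∈ (Z/41Z)^×, its order divides φ(41) = 41 − 1 = 40 = 2^3 · 5.
Divisors of 40: 1, 2, 4, 5, 8, 10, 20, 40.
Check 3^d mod 41 for each divisor in increasing order:
3^1 ≡ 3 (mod 41)
3^2 ≡ 9 (mod 41)
3^4 ≡ 40 (mod 41)
3^5 ≡ 38 (mod 41)
3^8 ≡ 1 (mod 41) ✓
So ord_41(3) = 8.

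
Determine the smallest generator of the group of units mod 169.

2

φ(169) = φ(13^2) = 13·(13−1) = 156 = 2^2 · 3 · 13.
Test candidates g = 2, 3, … against the prime factors q ∈ {2, 3, 13} of φ(169): g is a generator iff g^(156/q) ≢ 1 for every such q.
g = 2: 2^78 ≡ 168; 2^52 ≡ 146; 2^12 ≡ 40 — none is 1, so 2 is a primitive root.
So 2 is the smallest generator of (Z/169Z)^×.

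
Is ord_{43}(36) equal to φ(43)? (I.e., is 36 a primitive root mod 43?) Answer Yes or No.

φ(43) = 43 − 1 = 42 = 2 · 3 · 7.
Test 36^(42/q) mod 43 for each prime factor q of 42:
36^21 ≡ 1 (mod 43)  [q = 2: ≡ 1 ✗]
36^14 ≡ 6 (mod 43)  [q = 3: ≢ 1 ✓]
36^6 ≡ 1 (mod 43)  [q = 7: ≡ 1 ✗]
36^21 ≡ 1 shows ord(36) | 21, strictly less than φ(43); not a primitive root.

No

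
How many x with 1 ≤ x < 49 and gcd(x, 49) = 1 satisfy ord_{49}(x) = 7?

φ(49) = φ(7^2) = 7·(7−1) = 42 = 2 · 3 · 7.
Since (Z/49Z)^× is cyclic of order 42, the number of elements of order d is φ(d) when d | 42 and 0 otherwise.
7 | 42, and φ(7) = 7 − 1 = 6.

6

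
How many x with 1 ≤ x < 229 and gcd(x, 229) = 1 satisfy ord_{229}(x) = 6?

φ(229) = 229 − 1 = 228 = 2^2 · 3 · 19.
Since (Z/229Z)^× is cyclic of order 228, the number of elements of order d is φ(d) when d | 228 and 0 otherwise.
6 = 2 · 3 divides 228, and φ(6) = 2.

2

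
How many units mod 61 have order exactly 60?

16

φ(61) = 61 − 1 = 60 = 2^2 · 3 · 5.
Since (Z/61Z)^× is cyclic of order 60, the number of elements of order d is φ(d) when d | 60 and 0 otherwise.
60 = 2^2 · 3 · 5 divides 60, and φ(60) = 16.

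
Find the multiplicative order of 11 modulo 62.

Since 11 ∈ (Z/62Z)^×, its order divides φ(62) = φ(2)·φ(31) = 1·30 = 30 = 2 · 3 · 5.
Divisors of 30: 1, 2, 3, 5, 6, 10, 15, 30.
Compute 11^d (mod 62) for the divisors d until we hit 1:
11^1 ≡ 11 (mod 62)
11^2 ≡ 59 (mod 62)
11^3 ≡ 29 (mod 62)
11^5 ≡ 37 (mod 62)
11^6 ≡ 35 (mod 62)
11^10 ≡ 5 (mod 62)
11^15 ≡ 61 (mod 62)
11^30 ≡ 1 (mod 62) ✓
Therefore the multiplicative order of 11 modulo 62 is 30.

30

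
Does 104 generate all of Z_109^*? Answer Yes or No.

φ(109) = 109 − 1 = 108 = 2^2 · 3^3.
It suffices to check that the order of 104 is not a proper divisor of 108: compute 104^(108/q) for q ∈ {2, 3}.
104^54 ≡ 1 (mod 109)  [q = 2: ≡ 1 ✗]
104^36 ≡ 63 (mod 109)  [q = 3: ≢ 1 ✓]
Since 104^54 ≡ 1, the order of 104 divides 54 < 108, so 104 is not a primitive root.

No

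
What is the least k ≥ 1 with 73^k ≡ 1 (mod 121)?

110

ord(73) | φ(121) = φ(11^2) = 11·(11−1) = 110 = 2 · 5 · 11.
Divisors of 110: 1, 2, 5, 10, 11, 22, 55, 110.
Test each divisor d:
73^1 ≡ 73 (mod 121)
73^2 ≡ 5 (mod 121)
73^5 ≡ 10 (mod 121)
73^10 ≡ 100 (mod 121)
73^11 ≡ 40 (mod 121)
73^22 ≡ 27 (mod 121)
73^55 ≡ 120 (mod 121)
73^110 ≡ 1 (mod 121) ✓
The smallest such exponent is 110, so the order of 73 is 110.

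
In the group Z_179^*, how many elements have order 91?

0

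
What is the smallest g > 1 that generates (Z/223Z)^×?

3

φ(223) = 223 − 1 = 222 = 2 · 3 · 37.
Test candidates g = 2, 3, … against the prime factors q ∈ {2, 3, 37} of φ(223): g is a generator iff g^(222/q) ≢ 1 for every such q.
g = 2: 2^111 ≡ 1 — hits 1, so not a primitive root.
g = 3: 3^111 ≡ 222; 3^74 ≡ 183; 3^6 ≡ 60 — none is 1, so 3 is a primitive root.
So 3 is the smallest generator of (Z/223Z)^×.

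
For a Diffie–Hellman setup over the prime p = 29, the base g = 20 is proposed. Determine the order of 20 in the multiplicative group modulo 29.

7

ord(20) | φ(29) = 29 − 1 = 28 = 2^2 · 7.
Divisors of 28: 1, 2, 4, 7, 14, 28.
Check 20^d mod 29 for each divisor in increasing order:
20^1 ≡ 20 (mod 29)
20^2 ≡ 23 (mod 29)
20^4 ≡ 7 (mod 29)
20^7 ≡ 1 (mod 29) ✓
The smallest such exponent is 7, so the order of 20 is 7.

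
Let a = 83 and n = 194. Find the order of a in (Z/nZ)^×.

96

By Lagrange's theorem, ord_194(83) divides φ(194) = φ(2)·φ(97) = 1·96 = 96 = 2^5 · 3.
Divisors of 96: 1, 2, 3, 4, 6, 8, 12, 16, 24, 32, 48, 96.
Evaluate successive powers at the divisors of 96:
83^1 ≡ 83 (mod 194)
83^2 ≡ 99 (mod 194)
83^3 ≡ 69 (mod 194)
83^4 ≡ 101 (mod 194)
83^6 ≡ 105 (mod 194)
83^8 ≡ 113 (mod 194)
83^12 ≡ 161 (mod 194)
83^16 ≡ 159 (mod 194)
83^24 ≡ 119 (mod 194)
83^32 ≡ 61 (mod 194)
83^48 ≡ 193 (mod 194)
83^96 ≡ 1 (mod 194) ✓
The smallest such exponent is 96, so the order of 83 is 96.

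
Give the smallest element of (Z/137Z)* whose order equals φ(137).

3

φ(137) = 137 − 1 = 136 = 2^3 · 17.
g is a primitive root iff g^(136/q) ≢ 1 (mod 137) for each prime q ∈ {2, 17}.
g = 2: 2^68 ≡ 1 — hits 1, so not a primitive root.
g = 3: 3^68 ≡ 136; 3^8 ≡ 122 — none is 1, so 3 is a primitive root.
The smallest primitive root modulo 137 is 3.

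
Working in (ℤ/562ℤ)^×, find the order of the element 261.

140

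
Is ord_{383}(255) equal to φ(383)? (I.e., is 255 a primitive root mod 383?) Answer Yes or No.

Yes

φ(383) = 383 − 1 = 382 = 2 · 191.
It suffices to check that the order of 255 is not a proper divisor of 382: compute 255^(382/q) for q ∈ {2, 191}.
255^191 ≡ 382 (mod 383)  [q = 2: ≢ 1 ✓]
255^2 ≡ 298 (mod 383)  [q = 191: ≢ 1 ✓]
Every test exponent gives a nontrivial residue, hence 255 generates the full group.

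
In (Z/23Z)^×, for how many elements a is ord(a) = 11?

φ(23) = 23 − 1 = 22 = 2 · 11.
In a cyclic group of order 22, there are φ(d) elements of order d for each divisor d of 22, and zero for non-divisors.
11 | 22, and φ(11) = 11 − 1 = 10.

10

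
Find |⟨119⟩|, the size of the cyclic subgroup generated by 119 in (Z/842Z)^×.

The order of 119 must divide φ(842) = φ(2)·φ(421) = 1·420 = 420 = 2^2 · 3 · 5 · 7.
Divisors of 420: 1, 2, 3, 4, 5, 6, 7, 10, 12, 14, 15, 20, 21, 28, 30, 35, 42, 60, 70, 84, 105, 140, 210, 420.
Check 119^d mod 842 for each divisor in increasing order:
119^1 ≡ 119 (mod 842)
119^2 ≡ 689 (mod 842)
119^3 ≡ 317 (mod 842)
119^4 ≡ 675 (mod 842)
119^5 ≡ 335 (mod 842)
119^6 ≡ 291 (mod 842)
119^7 ≡ 107 (mod 842)
119^10 ≡ 239 (mod 842)
119^12 ≡ 481 (mod 842)
119^14 ≡ 503 (mod 842)
119^15 ≡ 75 (mod 842)
119^20 ≡ 707 (mod 842)
119^21 ≡ 775 (mod 842)
119^28 ≡ 409 (mod 842)
119^30 ≡ 573 (mod 842)
119^35 ≡ 821 (mod 842)
119^42 ≡ 279 (mod 842)
119^60 ≡ 791 (mod 842)
119^70 ≡ 441 (mod 842)
119^84 ≡ 377 (mod 842)
119^105 ≡ 1 (mod 842) ✓
The smallest such exponent is 105, so the order of 119 is 105.

105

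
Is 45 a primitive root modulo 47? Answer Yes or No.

Yes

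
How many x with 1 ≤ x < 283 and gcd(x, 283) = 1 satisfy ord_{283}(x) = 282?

φ(283) = 283 − 1 = 282 = 2 · 3 · 47.
(Z/283Z)^× is cyclic (|G| = 282); a cyclic group of order m has exactly φ(d) elements of each order d | m, and none otherwise.
282 = 2 · 3 · 47 divides 282, and φ(282) = 92.

92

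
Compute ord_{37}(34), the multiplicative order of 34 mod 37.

The order of 34 must divide φ(37) = 37 − 1 = 36 = 2^2 · 3^2.
Divisors of 36: 1, 2, 3, 4, 6, 9, 12, 18, 36.
Compute 34^d (mod 37) for the divisors d until we hit 1:
34^1 ≡ 34 (mod 37)
34^2 ≡ 9 (mod 37)
34^3 ≡ 10 (mod 37)
34^4 ≡ 7 (mod 37)
34^6 ≡ 26 (mod 37)
34^9 ≡ 1 (mod 37) ✓
Therefore the multiplicative order of 34 modulo 37 is 9.

9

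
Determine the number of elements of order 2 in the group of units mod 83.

1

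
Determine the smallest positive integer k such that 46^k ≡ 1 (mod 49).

ord(46) | φ(49) = φ(7^2) = 7·(7−1) = 42 = 2 · 3 · 7.
Divisors of 42: 1, 2, 3, 6, 7, 14, 21, 42.
Check 46^d mod 49 for each divisor in increasing order:
46^1 ≡ 46
46^2 ≡ 9
46^3 ≡ 22
46^6 ≡ 43
46^7 ≡ 18
46^14 ≡ 30
46^21 ≡ 1
Hence ord(46) = 21.

21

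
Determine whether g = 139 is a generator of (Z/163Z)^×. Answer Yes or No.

Yes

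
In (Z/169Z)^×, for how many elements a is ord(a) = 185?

0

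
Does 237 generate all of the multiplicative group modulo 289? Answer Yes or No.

No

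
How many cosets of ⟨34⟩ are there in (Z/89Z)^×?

22

The order of 34 must divide φ(89) = 89 − 1 = 88 = 2^3 · 11.
Divisors of 88: 1, 2, 4, 8, 11, 22, 44, 88.
Evaluate successive powers at the divisors of 88:
34^1 ≡ 34
34^2 ≡ 88
34^4 ≡ 1
So ord_89(34) = 4, hence |⟨34⟩| = 4.
Index = |(Z/89Z)^×| / |⟨34⟩| = 88 / 4 = 22.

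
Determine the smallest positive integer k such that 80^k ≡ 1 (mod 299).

132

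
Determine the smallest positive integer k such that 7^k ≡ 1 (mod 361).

57

The order of 7 must divide φ(361) = φ(19^2) = 19·(19−1) = 342 = 2 · 3^2 · 19.
Divisors of 342: 1, 2, 3, 6, 9, 18, 19, 38, 57, 114, 171, 342.
Evaluate successive powers at the divisors of 342:
7^1 ≡ 7 (mod 361)
7^2 ≡ 49 (mod 361)
7^3 ≡ 343 (mod 361)
7^6 ≡ 324 (mod 361)
7^9 ≡ 305 (mod 361)
7^18 ≡ 248 (mod 361)
7^19 ≡ 292 (mod 361)
7^38 ≡ 68 (mod 361)
7^57 ≡ 1 (mod 361) ✓
The smallest such exponent is 57, so the order of 7 is 57.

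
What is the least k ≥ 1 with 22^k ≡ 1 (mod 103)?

34

The order of 22 must divide φ(103) = 103 − 1 = 102 = 2 · 3 · 17.
Divisors of 102: 1, 2, 3, 6, 17, 34, 51, 102.
Check 22^d mod 103 for each divisor in increasing order:
22^1 ≡ 22 (mod 103)
22^2 ≡ 72 (mod 103)
22^3 ≡ 39 (mod 103)
22^6 ≡ 79 (mod 103)
22^17 ≡ 102 (mod 103)
22^34 ≡ 1 (mod 103) ✓
Hence ord(22) = 34.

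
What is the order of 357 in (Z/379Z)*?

Since 357 ∈ (Z/379Z)^×, its order divides φ(379) = 379 − 1 = 378 = 2 · 3^3 · 7.
Divisors of 378: 1, 2, 3, 6, 7, 9, 14, 18, 21, 27, 42, 54, 63, 126, 189, 378.
Check 357^d mod 379 for each divisor in increasing order:
357^1 ≡ 357 (mod 379)
357^2 ≡ 105 (mod 379)
357^3 ≡ 343 (mod 379)
357^6 ≡ 159 (mod 379)
357^7 ≡ 292 (mod 379)
357^9 ≡ 340 (mod 379)
357^14 ≡ 368 (mod 379)
357^18 ≡ 5 (mod 379)
357^21 ≡ 199 (mod 379)
357^27 ≡ 184 (mod 379)
357^42 ≡ 185 (mod 379)
357^54 ≡ 125 (mod 379)
357^63 ≡ 52 (mod 379)
357^126 ≡ 51 (mod 379)
357^189 ≡ 378 (mod 379)
357^378 ≡ 1 (mod 379) ✓
Hence ord(357) = 378.

378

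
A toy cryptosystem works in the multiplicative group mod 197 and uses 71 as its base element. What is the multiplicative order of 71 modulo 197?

196

Since 71 ∈ (Z/197Z)^×, its order divides φ(197) = 197 − 1 = 196 = 2^2 · 7^2.
Divisors of 196: 1, 2, 4, 7, 14, 28, 49, 98, 196.
Compute 71^d (mod 197) for the divisors d until we hit 1:
71^1 ≡ 71 (mod 197)
71^2 ≡ 116 (mod 197)
71^4 ≡ 60 (mod 197)
71^7 ≡ 84 (mod 197)
71^14 ≡ 161 (mod 197)
71^28 ≡ 114 (mod 197)
71^49 ≡ 14 (mod 197)
71^98 ≡ 196 (mod 197)
71^196 ≡ 1 (mod 197) ✓
Therefore the multiplicative order of 71 modulo 197 is 196.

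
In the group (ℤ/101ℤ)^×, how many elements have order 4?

2

φ(101) = 101 − 1 = 100 = 2^2 · 5^2.
In a cyclic group of order 100, there are φ(d) elements of order d for each divisor d of 100, and zero for non-divisors.
4 = 2^2 divides 100, and φ(4) = 2.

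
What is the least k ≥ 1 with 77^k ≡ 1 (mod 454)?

Since 77 ∈ (Z/454Z)^×, its order divides φ(454) = φ(2)·φ(227) = 1·226 = 226 = 2 · 113.
Divisors of 226: 1, 2, 113, 226.
Test each divisor d:
77^1 ≡ 77
77^2 ≡ 27
77^113 ≡ 1
The smallest such exponent is 113, so the order of 77 is 113.

113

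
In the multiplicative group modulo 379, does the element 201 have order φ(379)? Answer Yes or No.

Yes

φ(379) = 379 − 1 = 378 = 2 · 3^3 · 7.
Test 201^(378/q) mod 379 for each prime factor q of 378:
201^189 ≡ 378 (mod 379)  [q = 2: ≢ 1 ✓]
201^126 ≡ 51 (mod 379)  [q = 3: ≢ 1 ✓]
201^54 ≡ 86 (mod 379)  [q = 7: ≢ 1 ✓]
None equal 1, so ord_379(201) = 378: 201 is a primitive root.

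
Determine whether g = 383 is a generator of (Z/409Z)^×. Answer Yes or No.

Yes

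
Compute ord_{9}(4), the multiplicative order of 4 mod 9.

The order of 4 must divide φ(9) = φ(3^2) = 3·(3−1) = 6 = 2 · 3.
Divisors of 6: 1, 2, 3, 6.
Compute 4^d (mod 9) for the divisors d until we hit 1:
4^1 ≡ 4
4^2 ≡ 7
4^3 ≡ 1
The smallest such exponent is 3, so the order of 4 is 3.

3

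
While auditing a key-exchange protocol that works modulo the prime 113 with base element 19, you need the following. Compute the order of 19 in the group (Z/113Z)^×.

The order of 19 must divide φ(113) = 113 − 1 = 112 = 2^4 · 7.
Divisors of 112: 1, 2, 4, 7, 8, 14, 16, 28, 56, 112.
Check 19^d mod 113 for each divisor in increasing order:
19^1 ≡ 19 (mod 113)
19^2 ≡ 22 (mod 113)
19^4 ≡ 32 (mod 113)
19^7 ≡ 42 (mod 113)
19^8 ≡ 7 (mod 113)
19^14 ≡ 69 (mod 113)
19^16 ≡ 49 (mod 113)
19^28 ≡ 15 (mod 113)
19^56 ≡ 112 (mod 113)
19^112 ≡ 1 (mod 113) ✓
The smallest such exponent is 112, so the order of 19 is 112.

112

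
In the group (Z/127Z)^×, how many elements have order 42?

12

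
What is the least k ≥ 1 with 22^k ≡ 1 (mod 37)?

36

ord(22) | φ(37) = 37 − 1 = 36 = 2^2 · 3^2.
Divisors of 36: 1, 2, 3, 4, 6, 9, 12, 18, 36.
Evaluate successive powers at the divisors of 36:
22^1 ≡ 22 (mod 37)
22^2 ≡ 3 (mod 37)
22^3 ≡ 29 (mod 37)
22^4 ≡ 9 (mod 37)
22^6 ≡ 27 (mod 37)
22^9 ≡ 6 (mod 37)
22^12 ≡ 26 (mod 37)
22^18 ≡ 36 (mod 37)
22^36 ≡ 1 (mod 37) ✓
Therefore the multiplicative order of 22 modulo 37 is 36.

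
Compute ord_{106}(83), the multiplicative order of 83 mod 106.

The order of 83 must divide φ(106) = φ(2)·φ(53) = 1·52 = 52 = 2^2 · 13.
Divisors of 52: 1, 2, 4, 13, 26, 52.
Check 83^d mod 106 for each divisor in increasing order:
83^1 ≡ 83 (mod 106)
83^2 ≡ 105 (mod 106)
83^4 ≡ 1 (mod 106) ✓
The smallest such exponent is 4, so the order of 83 is 4.

4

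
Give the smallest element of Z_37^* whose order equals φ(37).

2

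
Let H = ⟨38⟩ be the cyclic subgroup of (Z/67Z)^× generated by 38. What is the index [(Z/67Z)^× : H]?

11

ord(38) | φ(67) = 67 − 1 = 66 = 2 · 3 · 11.
Divisors of 66: 1, 2, 3, 6, 11, 22, 33, 66.
Test each divisor d:
38^1 ≡ 38
38^2 ≡ 37
38^3 ≡ 66
38^6 ≡ 1
So ord_67(38) = 6, hence |⟨38⟩| = 6.
The index is φ(67) / ord(38) = 66 / 6 = 11.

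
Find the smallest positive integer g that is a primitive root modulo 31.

3

φ(31) = 31 − 1 = 30 = 2 · 3 · 5.
g is a primitive root iff g^(30/q) ≢ 1 (mod 31) for each prime q ∈ {2, 3, 5}.
g = 2: 2^15 ≡ 1 — hits 1, so not a primitive root.
g = 3: 3^15 ≡ 30; 3^10 ≡ 25; 3^6 ≡ 16 — none is 1, so 3 is a primitive root.
Hence the least primitive root of 31 is 3.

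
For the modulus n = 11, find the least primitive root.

2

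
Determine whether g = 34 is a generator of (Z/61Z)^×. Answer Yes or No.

No

φ(61) = 61 − 1 = 60 = 2^2 · 3 · 5.
Test 34^(60/q) mod 61 for each prime factor q of 60:
34^30 ≡ 1 (mod 61)  [q = 2: ≡ 1 ✗]
34^20 ≡ 1 (mod 61)  [q = 3: ≡ 1 ✗]
34^12 ≡ 58 (mod 61)  [q = 5: ≢ 1 ✓]
The check at q = 2 fails, so 34 generates a proper subgroup.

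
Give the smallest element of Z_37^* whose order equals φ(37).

2

φ(37) = 37 − 1 = 36 = 2^2 · 3^2.
Test candidates g = 2, 3, … against the prime factors q ∈ {2, 3} of φ(37): g is a generator iff g^(36/q) ≢ 1 for every such q.
g = 2: 2^18 ≡ 36; 2^12 ≡ 26 — none is 1, so 2 is a primitive root.
Hence the least primitive root of 37 is 2.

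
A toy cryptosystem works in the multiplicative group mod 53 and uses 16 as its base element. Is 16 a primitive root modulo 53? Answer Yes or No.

φ(53) = 53 − 1 = 52 = 2^2 · 13.
An element g generates (Z/53Z)^× iff g^(52/q) ≢ 1 (mod 53) for each prime q ∈ {2, 13}.
16^26 ≡ 1 (mod 53)  [q = 2: ≡ 1 ✗]
16^4 ≡ 28 (mod 53)  [q = 13: ≢ 1 ✓]
16^26 ≡ 1 shows ord(16) | 26, strictly less than φ(53); not a primitive root.

No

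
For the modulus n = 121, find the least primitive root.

2

φ(121) = φ(11^2) = 11·(11−1) = 110 = 2 · 5 · 11.
g is a primitive root iff g^(110/q) ≢ 1 (mod 121) for each prime q ∈ {2, 5, 11}.
g = 2: 2^55 ≡ 120; 2^22 ≡ 81; 2^10 ≡ 56 — none is 1, so 2 is a primitive root.
Hence the least primitive root of 121 is 2.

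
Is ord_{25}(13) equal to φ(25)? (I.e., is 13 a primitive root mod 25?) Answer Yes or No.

Yes

φ(25) = φ(5^2) = 5·(5−1) = 20 = 2^2 · 5.
Test 13^(20/q) mod 25 for each prime factor q of 20:
13^10 ≡ 24 (mod 25)  [q = 2: ≢ 1 ✓]
13^4 ≡ 11 (mod 25)  [q = 5: ≢ 1 ✓]
Every test exponent gives a nontrivial residue, hence 13 generates the full group.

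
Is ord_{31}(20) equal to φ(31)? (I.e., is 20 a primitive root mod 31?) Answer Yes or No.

φ(31) = 31 − 1 = 30 = 2 · 3 · 5.
An element g generates (Z/31Z)^× iff g^(30/q) ≢ 1 (mod 31) for each prime q ∈ {2, 3, 5}.
20^15 ≡ 1 (mod 31)  [q = 2: ≡ 1 ✗]
20^10 ≡ 5 (mod 31)  [q = 3: ≢ 1 ✓]
20^6 ≡ 4 (mod 31)  [q = 5: ≢ 1 ✓]
The check at q = 2 fails, so 20 generates a proper subgroup.

No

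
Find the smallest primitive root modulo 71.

7

φ(71) = 71 − 1 = 70 = 2 · 5 · 7.
Test candidates g = 2, 3, … against the prime factors q ∈ {2, 5, 7} of φ(71): g is a generator iff g^(70/q) ≢ 1 for every such q.
g = 2: 2^35 ≡ 1 — hits 1, so not a primitive root.
g = 3: 3^35 ≡ 1 — hits 1, so not a primitive root.
g = 4: 4^35 ≡ 1 — hits 1, so not a primitive root.
g = 5: 5^35 ≡ 1 — hits 1, so not a primitive root.
g = 6: 6^35 ≡ 1 — hits 1, so not a primitive root.
g = 7: 7^35 ≡ 70; 7^14 ≡ 54; 7^10 ≡ 45 — none is 1, so 7 is a primitive root.
So 7 is the smallest generator of (Z/71Z)^×.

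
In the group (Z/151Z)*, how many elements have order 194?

0

φ(151) = 151 − 1 = 150 = 2 · 3 · 5^2.
Since (Z/151Z)^× is cyclic of order 150, the number of elements of order d is φ(d) when d | 150 and 0 otherwise.
194 does not divide 150, so no element of (Z/151Z)^× has order 194.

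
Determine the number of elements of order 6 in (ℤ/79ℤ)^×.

φ(79) = 79 − 1 = 78 = 2 · 3 · 13.
Since (Z/79Z)^× is cyclic of order 78, the number of elements of order d is φ(d) when d | 78 and 0 otherwise.
6 = 2 · 3 divides 78, and φ(6) = 2.

2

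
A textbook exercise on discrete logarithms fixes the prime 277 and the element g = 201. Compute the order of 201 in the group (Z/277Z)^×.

By Lagrange's theorem, ord_277(201) divides φ(277) = 277 − 1 = 276 = 2^2 · 3 · 23.
Divisors of 276: 1, 2, 3, 4, 6, 12, 23, 46, 69, 92, 138, 276.
Test each divisor d:
201^1 ≡ 201
201^2 ≡ 236
201^3 ≡ 69
201^4 ≡ 19
201^6 ≡ 52
201^12 ≡ 211
201^23 ≡ 1
Hence ord(201) = 23.

23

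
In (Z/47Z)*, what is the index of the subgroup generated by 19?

1

The order of 19 must divide φ(47) = 47 − 1 = 46 = 2 · 23.
Divisors of 46: 1, 2, 23, 46.
Test each divisor d:
19^1 ≡ 19
19^2 ≡ 32
19^23 ≡ 46
19^46 ≡ 1
Thus |⟨19⟩| = ord(19) = 46.
Index = |(Z/47Z)^×| / |⟨19⟩| = 46 / 46 = 1.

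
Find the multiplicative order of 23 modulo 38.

The order of 23 must divide φ(38) = φ(2)·φ(19) = 1·18 = 18 = 2 · 3^2.
Divisors of 18: 1, 2, 3, 6, 9, 18.
Check 23^d mod 38 for each divisor in increasing order:
23^1 ≡ 23
23^2 ≡ 35
23^3 ≡ 7
23^6 ≡ 11
23^9 ≡ 1
The smallest such exponent is 9, so the order of 23 is 9.

9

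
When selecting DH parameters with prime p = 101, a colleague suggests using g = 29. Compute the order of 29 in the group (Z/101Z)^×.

The order of 29 must divide φ(101) = 101 − 1 = 100 = 2^2 · 5^2.
Divisors of 100: 1, 2, 4, 5, 10, 20, 25, 50, 100.
Check 29^d mod 101 for each divisor in increasing order:
29^1 ≡ 29
29^2 ≡ 33
29^4 ≡ 79
29^5 ≡ 69
29^10 ≡ 14
29^20 ≡ 95
29^25 ≡ 91
29^50 ≡ 100
29^100 ≡ 1
The smallest such exponent is 100, so the order of 29 is 100.

100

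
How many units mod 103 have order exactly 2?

1

φ(103) = 103 − 1 = 102 = 2 · 3 · 17.
(Z/103Z)^× is cyclic (|G| = 102); a cyclic group of order m has exactly φ(d) elements of each order d | m, and none otherwise.
2 | 102, and φ(2) = 2 − 1 = 1.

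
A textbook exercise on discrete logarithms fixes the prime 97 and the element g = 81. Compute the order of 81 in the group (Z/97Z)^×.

Since 81 ∈ (Z/97Z)^×, its order divides φ(97) = 97 − 1 = 96 = 2^5 · 3.
Divisors of 96: 1, 2, 3, 4, 6, 8, 12, 16, 24, 32, 48, 96.
Compute 81^d (mod 97) for the divisors d until we hit 1:
81^1 ≡ 81 (mod 97)
81^2 ≡ 62 (mod 97)
81^3 ≡ 75 (mod 97)
81^4 ≡ 61 (mod 97)
81^6 ≡ 96 (mod 97)
81^8 ≡ 35 (mod 97)
81^12 ≡ 1 (mod 97) ✓
So ord_97(81) = 12.

12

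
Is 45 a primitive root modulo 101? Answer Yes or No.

φ(101) = 101 − 1 = 100 = 2^2 · 5^2.
It suffices to check that the order of 45 is not a proper divisor of 100: compute 45^(100/q) for q ∈ {2, 5}.
45^50 ≡ 1 (mod 101)  [q = 2: ≡ 1 ✗]
45^20 ≡ 36 (mod 101)  [q = 5: ≢ 1 ✓]
45^50 ≡ 1 shows ord(45) | 50, strictly less than φ(101); not a primitive root.

No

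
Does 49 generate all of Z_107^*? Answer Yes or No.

No

φ(107) = 107 − 1 = 106 = 2 · 53.
Test 49^(106/q) mod 107 for each prime factor q of 106:
49^53 ≡ 1 (mod 107)  [q = 2: ≡ 1 ✗]
49^2 ≡ 47 (mod 107)  [q = 53: ≢ 1 ✓]
Since 49^53 ≡ 1, the order of 49 divides 53 < 106, so 49 is not a primitive root.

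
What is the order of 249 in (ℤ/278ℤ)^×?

By Lagrange's theorem, ord_278(249) divides φ(278) = φ(2)·φ(139) = 1·138 = 138 = 2 · 3 · 23.
Divisors of 138: 1, 2, 3, 6, 23, 46, 69, 138.
Evaluate successive powers at the divisors of 138:
249^1 ≡ 249
249^2 ≡ 7
249^3 ≡ 75
249^6 ≡ 65
249^23 ≡ 97
249^46 ≡ 235
249^69 ≡ 277
249^138 ≡ 1
Therefore the multiplicative order of 249 modulo 278 is 138.

138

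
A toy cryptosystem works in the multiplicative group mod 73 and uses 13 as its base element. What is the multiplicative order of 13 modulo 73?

Since 13 ∈ (Z/73Z)^×, its order divides φ(73) = 73 − 1 = 72 = 2^3 · 3^2.
Divisors of 72: 1, 2, 3, 4, 6, 8, 9, 12, 18, 24, 36, 72.
Evaluate successive powers at the divisors of 72:
13^1 ≡ 13 (mod 73)
13^2 ≡ 23 (mod 73)
13^3 ≡ 7 (mod 73)
13^4 ≡ 18 (mod 73)
13^6 ≡ 49 (mod 73)
13^8 ≡ 32 (mod 73)
13^9 ≡ 51 (mod 73)
13^12 ≡ 65 (mod 73)
13^18 ≡ 46 (mod 73)
13^24 ≡ 64 (mod 73)
13^36 ≡ 72 (mod 73)
13^72 ≡ 1 (mod 73) ✓
The smallest such exponent is 72, so the order of 13 is 72.

72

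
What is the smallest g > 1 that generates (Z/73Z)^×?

5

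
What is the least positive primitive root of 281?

φ(281) = 281 − 1 = 280 = 2^3 · 5 · 7.
g is a primitive root iff g^(280/q) ≢ 1 (mod 281) for each prime q ∈ {2, 5, 7}.
g = 2: 2^140 ≡ 1 — hits 1, so not a primitive root.
g = 3: 3^140 ≡ 280; 3^56 ≡ 86; 3^40 ≡ 249 — none is 1, so 3 is a primitive root.
Hence the least primitive root of 281 is 3.

3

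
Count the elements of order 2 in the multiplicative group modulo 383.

1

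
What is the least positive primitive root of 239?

φ(239) = 239 − 1 = 238 = 2 · 7 · 17.
Test candidates g = 2, 3, … against the prime factors q ∈ {2, 7, 17} of φ(239): g is a generator iff g^(238/q) ≢ 1 for every such q.
g = 2: 2^119 ≡ 1 — hits 1, so not a primitive root.
g = 3: 3^119 ≡ 1 — hits 1, so not a primitive root.
g = 4: 4^119 ≡ 1 — hits 1, so not a primitive root.
g = 5: 5^119 ≡ 1 — hits 1, so not a primitive root.
g = 6: 6^119 ≡ 1 — hits 1, so not a primitive root.
g = 7: 7^119 ≡ 238; 7^34 ≡ 24; 7^14 ≡ 211 — none is 1, so 7 is a primitive root.
So 7 is the smallest generator of (Z/239Z)^×.

7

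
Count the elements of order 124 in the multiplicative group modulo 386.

0

φ(386) = φ(2)·φ(193) = 1·192 = 192 = 2^6 · 3.
In a cyclic group of order 192, there are φ(d) elements of order d for each divisor d of 192, and zero for non-divisors.
Here 192 is not a multiple of 124, so there are no elements of order 124.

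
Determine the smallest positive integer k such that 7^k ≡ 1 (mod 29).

7

Since 7 ∈ (Z/29Z)^×, its order divides φ(29) = 29 − 1 = 28 = 2^2 · 7.
Divisors of 28: 1, 2, 4, 7, 14, 28.
Evaluate successive powers at the divisors of 28:
7^1 ≡ 7
7^2 ≡ 20
7^4 ≡ 23
7^7 ≡ 1
Hence ord(7) = 7.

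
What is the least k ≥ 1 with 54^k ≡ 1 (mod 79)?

The order of 54 must divide φ(79) = 79 − 1 = 78 = 2 · 3 · 13.
Divisors of 78: 1, 2, 3, 6, 13, 26, 39, 78.
Compute 54^d (mod 79) for the divisors d until we hit 1:
54^1 ≡ 54 (mod 79)
54^2 ≡ 72 (mod 79)
54^3 ≡ 17 (mod 79)
54^6 ≡ 52 (mod 79)
54^13 ≡ 24 (mod 79)
54^26 ≡ 23 (mod 79)
54^39 ≡ 78 (mod 79)
54^78 ≡ 1 (mod 79) ✓
The smallest such exponent is 78, so the order of 54 is 78.

78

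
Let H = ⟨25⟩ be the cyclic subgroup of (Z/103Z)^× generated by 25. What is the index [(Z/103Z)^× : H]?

Since 25 ∈ (Z/103Z)^×, its order divides φ(103) = 103 − 1 = 102 = 2 · 3 · 17.
Divisors of 102: 1, 2, 3, 6, 17, 34, 51, 102.
Compute 25^d (mod 103) for the divisors d until we hit 1:
25^1 ≡ 25 (mod 103)
25^2 ≡ 7 (mod 103)
25^3 ≡ 72 (mod 103)
25^6 ≡ 34 (mod 103)
25^17 ≡ 56 (mod 103)
25^34 ≡ 46 (mod 103)
25^51 ≡ 1 (mod 103) ✓
Thus |⟨25⟩| = ord(25) = 51.
Index = |(Z/103Z)^×| / |⟨25⟩| = 102 / 51 = 2.

2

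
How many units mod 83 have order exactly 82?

40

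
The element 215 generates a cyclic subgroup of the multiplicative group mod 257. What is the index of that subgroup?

2

The order of 215 must divide φ(257) = 257 − 1 = 256 = 2^8.
Divisors of 256: 1, 2, 4, 8, 16, 32, 64, 128, 256.
Test each divisor d:
215^1 ≡ 215 (mod 257)
215^2 ≡ 222 (mod 257)
215^4 ≡ 197 (mod 257)
215^8 ≡ 2 (mod 257)
215^16 ≡ 4 (mod 257)
215^32 ≡ 16 (mod 257)
215^64 ≡ 256 (mod 257)
215^128 ≡ 1 (mod 257) ✓
So ord_257(215) = 128, hence |⟨215⟩| = 128.
Index = |(Z/257Z)^×| / |⟨215⟩| = 256 / 128 = 2.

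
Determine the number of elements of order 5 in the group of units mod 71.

4

φ(71) = 71 − 1 = 70 = 2 · 5 · 7.
Since (Z/71Z)^× is cyclic of order 70, the number of elements of order d is φ(d) when d | 70 and 0 otherwise.
5 | 70, and φ(5) = 5 − 1 = 4.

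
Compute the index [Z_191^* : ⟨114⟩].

1

Since 114 ∈ (Z/191Z)^×, its order divides φ(191) = 191 − 1 = 190 = 2 · 5 · 19.
Divisors of 190: 1, 2, 5, 10, 19, 38, 95, 190.
Check 114^d mod 191 for each divisor in increasing order:
114^1 ≡ 114
114^2 ≡ 8
114^5 ≡ 38
114^10 ≡ 107
114^19 ≡ 82
114^38 ≡ 39
114^95 ≡ 190
114^190 ≡ 1
So ord_191(114) = 190, hence |⟨114⟩| = 190.
Index = |(Z/191Z)^×| / |⟨114⟩| = 190 / 190 = 1.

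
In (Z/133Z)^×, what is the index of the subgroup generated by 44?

By Lagrange's theorem, ord_133(44) divides φ(133) = φ(7·19) = (7−1)·(19−1) = 6·18 = 108 = 2^2 · 3^3.
Divisors of 108: 1, 2, 3, 4, 6, 9, 12, 18, 27, 36, 54, 108.
Compute 44^d (mod 133) for the divisors d until we hit 1:
44^1 ≡ 44
44^2 ≡ 74
44^3 ≡ 64
44^4 ≡ 23
44^6 ≡ 106
44^9 ≡ 1
So ord_133(44) = 9, hence |⟨44⟩| = 9.
The index is φ(133) / ord(44) = 108 / 9 = 12.

12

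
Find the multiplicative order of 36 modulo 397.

198

ord(36) | φ(397) = 397 − 1 = 396 = 2^2 · 3^2 · 11.
Divisors of 396: 1, 2, 3, 4, 6, 9, 11, 12, 18, 22, 33, 36, 44, 66, 99, 132, 198, 396.
Check 36^d mod 397 for each divisor in increasing order:
36^1 ≡ 36
36^2 ≡ 105
36^3 ≡ 207
36^4 ≡ 306
36^6 ≡ 370
36^9 ≡ 366
36^11 ≡ 318
36^12 ≡ 332
36^18 ≡ 167
36^22 ≡ 286
36^33 ≡ 35
36^36 ≡ 99
36^44 ≡ 14
36^66 ≡ 34
36^99 ≡ 396
36^132 ≡ 362
36^198 ≡ 1
Hence ord(36) = 198.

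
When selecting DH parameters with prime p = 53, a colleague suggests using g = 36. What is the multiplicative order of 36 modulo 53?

13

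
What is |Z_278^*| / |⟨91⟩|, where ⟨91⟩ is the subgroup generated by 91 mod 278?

Since 91 ∈ (Z/278Z)^×, its order divides φ(278) = φ(2)·φ(139) = 1·138 = 138 = 2 · 3 · 23.
Divisors of 138: 1, 2, 3, 6, 23, 46, 69, 138.
Test each divisor d:
91^1 ≡ 91
91^2 ≡ 219
91^3 ≡ 191
91^6 ≡ 63
91^23 ≡ 1
Thus |⟨91⟩| = ord(91) = 23.
The index is φ(278) / ord(91) = 138 / 23 = 6.

6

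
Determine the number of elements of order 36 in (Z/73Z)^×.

12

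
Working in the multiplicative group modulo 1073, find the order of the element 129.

252

Since 129 ∈ (Z/1073Z)^×, its order divides φ(1073) = φ(29·37) = (29−1)·(37−1) = 28·36 = 1008 = 2^4 · 3^2 · 7.
Divisors of 1008: 1, 2, 3, 4, 6, 7, 8, 9, 12, 14, 16, 18, 21, 24, 28, 36, 42, 48, 56, 63, 72, 84, 112, 126, 144, 168, 252, 336, 504, 1008.
Check 129^d mod 1073 for each divisor in increasing order:
129^1 ≡ 129 (mod 1073)
129^2 ≡ 546 (mod 1073)
129^3 ≡ 689 (mod 1073)
129^4 ≡ 895 (mod 1073)
129^6 ≡ 455 (mod 1073)
129^7 ≡ 753 (mod 1073)
129^8 ≡ 567 (mod 1073)
129^9 ≡ 179 (mod 1073)
129^12 ≡ 1009 (mod 1073)
129^14 ≡ 465 (mod 1073)
129^16 ≡ 662 (mod 1073)
129^18 ≡ 924 (mod 1073)
129^21 ≡ 347 (mod 1073)
129^24 ≡ 877 (mod 1073)
129^28 ≡ 552 (mod 1073)
129^36 ≡ 741 (mod 1073)
129^42 ≡ 233 (mod 1073)
129^48 ≡ 861 (mod 1073)
129^56 ≡ 1045 (mod 1073)
129^63 ≡ 376 (mod 1073)
129^72 ≡ 778 (mod 1073)
129^84 ≡ 639 (mod 1073)
129^112 ≡ 784 (mod 1073)
129^126 ≡ 813 (mod 1073)
129^144 ≡ 112 (mod 1073)
129^168 ≡ 581 (mod 1073)
129^252 ≡ 1 (mod 1073) ✓
Therefore the multiplicative order of 129 modulo 1073 is 252.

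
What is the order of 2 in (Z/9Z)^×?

ord(2) | φ(9) = φ(3^2) = 3·(3−1) = 6 = 2 · 3.
Divisors of 6: 1, 2, 3, 6.
Test each divisor d:
2^1 ≡ 2 (mod 9)
2^2 ≡ 4 (mod 9)
2^3 ≡ 8 (mod 9)
2^6 ≡ 1 (mod 9) ✓
Hence ord(2) = 6.

6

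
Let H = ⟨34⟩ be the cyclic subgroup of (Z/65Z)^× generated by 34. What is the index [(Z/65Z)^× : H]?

12

By Lagrange's theorem, ord_65(34) divides φ(65) = φ(5·13) = (5−1)·(13−1) = 4·12 = 48 = 2^4 · 3.
Divisors of 48: 1, 2, 3, 4, 6, 8, 12, 16, 24, 48.
Compute 34^d (mod 65) for the divisors d until we hit 1:
34^1 ≡ 34
34^2 ≡ 51
34^3 ≡ 44
34^4 ≡ 1
The order of 34 is 4, so the subgroup it generates has 4 elements.
[(Z/65Z)^× : ⟨34⟩] = 48/4 = 12.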